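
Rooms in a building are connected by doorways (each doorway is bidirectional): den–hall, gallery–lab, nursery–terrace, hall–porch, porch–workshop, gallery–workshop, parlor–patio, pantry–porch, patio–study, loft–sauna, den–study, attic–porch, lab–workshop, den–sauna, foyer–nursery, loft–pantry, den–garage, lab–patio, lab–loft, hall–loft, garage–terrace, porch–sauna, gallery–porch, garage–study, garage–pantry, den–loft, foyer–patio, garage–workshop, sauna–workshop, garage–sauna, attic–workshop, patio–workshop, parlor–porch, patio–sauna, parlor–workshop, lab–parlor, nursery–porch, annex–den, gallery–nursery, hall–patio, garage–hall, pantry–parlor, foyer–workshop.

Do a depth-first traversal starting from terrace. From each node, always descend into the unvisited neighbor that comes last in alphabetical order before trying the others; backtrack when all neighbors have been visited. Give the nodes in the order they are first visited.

terrace nursery porch workshop sauna patio study garage pantry parlor lab loft hall den annex gallery foyer attic

Visit terrace
terrace → nursery
nursery → porch
porch → workshop
workshop → sauna
sauna → patio
patio → study
study → garage
garage → pantry
pantry → parlor
parlor → lab
lab → loft
loft → hall
hall → den
den → annex
lab → gallery
patio → foyer
workshop → attic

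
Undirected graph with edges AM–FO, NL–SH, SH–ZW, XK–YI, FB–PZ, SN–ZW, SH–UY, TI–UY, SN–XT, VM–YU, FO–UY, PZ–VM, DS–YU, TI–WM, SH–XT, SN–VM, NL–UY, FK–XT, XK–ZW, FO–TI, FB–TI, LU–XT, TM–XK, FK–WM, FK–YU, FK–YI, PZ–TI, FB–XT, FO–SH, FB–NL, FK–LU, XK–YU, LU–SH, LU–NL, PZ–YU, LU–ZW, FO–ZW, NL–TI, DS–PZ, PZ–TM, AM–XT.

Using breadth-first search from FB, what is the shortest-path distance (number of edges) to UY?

2

Level 0: FB
Level 1: NL, PZ, TI, XT
Level 2: AM, DS, FK, FO, LU, SH, SN, TM, UY, VM, WM, YU
Level 3: XK, YI, ZW
UY first appears at level 2.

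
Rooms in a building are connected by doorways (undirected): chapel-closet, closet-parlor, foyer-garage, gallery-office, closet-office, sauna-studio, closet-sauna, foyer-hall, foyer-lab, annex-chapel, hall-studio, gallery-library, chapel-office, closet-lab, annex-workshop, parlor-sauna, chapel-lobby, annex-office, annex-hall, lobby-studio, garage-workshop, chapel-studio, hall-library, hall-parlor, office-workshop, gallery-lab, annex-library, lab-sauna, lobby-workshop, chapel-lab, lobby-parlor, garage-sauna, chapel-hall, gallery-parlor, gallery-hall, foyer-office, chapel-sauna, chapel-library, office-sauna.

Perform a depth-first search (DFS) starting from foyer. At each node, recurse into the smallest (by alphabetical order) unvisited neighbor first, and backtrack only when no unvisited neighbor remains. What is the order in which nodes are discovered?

foyer -> garage -> sauna -> chapel -> annex -> hall -> gallery -> lab -> closet -> office -> workshop -> lobby -> parlor -> studio -> library

Visit foyer
foyer → garage
garage → sauna
sauna → chapel
chapel → annex
annex → hall
hall → gallery
gallery → lab
lab → closet
closet → office
office → workshop
workshop → lobby
lobby → parlor
lobby → studio
gallery → library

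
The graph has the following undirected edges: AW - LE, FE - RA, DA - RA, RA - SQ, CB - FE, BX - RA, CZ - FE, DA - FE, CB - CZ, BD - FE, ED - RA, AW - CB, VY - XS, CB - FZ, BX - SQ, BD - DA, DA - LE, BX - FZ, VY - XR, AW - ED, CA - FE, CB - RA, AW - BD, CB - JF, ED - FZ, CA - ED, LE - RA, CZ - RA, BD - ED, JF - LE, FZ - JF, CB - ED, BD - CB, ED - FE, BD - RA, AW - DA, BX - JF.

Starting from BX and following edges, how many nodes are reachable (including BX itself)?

14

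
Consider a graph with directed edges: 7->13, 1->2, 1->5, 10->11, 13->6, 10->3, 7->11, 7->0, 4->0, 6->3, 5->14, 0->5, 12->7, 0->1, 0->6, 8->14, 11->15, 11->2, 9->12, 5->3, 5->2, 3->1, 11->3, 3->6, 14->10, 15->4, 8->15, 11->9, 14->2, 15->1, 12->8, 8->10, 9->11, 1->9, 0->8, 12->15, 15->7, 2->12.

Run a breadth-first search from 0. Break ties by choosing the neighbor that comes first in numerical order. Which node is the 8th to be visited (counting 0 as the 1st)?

Visit 0; enqueue 1, 5, 6, 8 → queue [1, 5, 6, 8]
Visit 1; enqueue 2, 9 → queue [5, 6, 8, 2, 9]
Visit 5; enqueue 3, 14 → queue [6, 8, 2, 9, 3, 14]
Visit 6 → queue [8, 2, 9, 3, 14]
Visit 8; enqueue 10, 15 → queue [2, 9, 3, 14, 10, 15]
Visit 2; enqueue 12 → queue [9, 3, 14, 10, 15, 12]
Visit 9; enqueue 11 → queue [3, 14, 10, 15, 12, 11]
Visit 3 → queue [14, 10, 15, 12, 11]
Visit 14 → queue [10, 15, 12, 11]
Visit 10 → queue [15, 12, 11]
Visit 15; enqueue 4, 7 → queue [12, 11, 4, 7]
Visit 12 → queue [11, 4, 7]
Visit 11 → queue [4, 7]
Visit 4 → queue [7]
Visit 7; enqueue 13 → queue [13]
Visit 13 → queue []

Visit order: 0, 1, 5, 6, 8, 2, 9, 3, 14, 10, 15, 12, 11, 4, 7, 13

3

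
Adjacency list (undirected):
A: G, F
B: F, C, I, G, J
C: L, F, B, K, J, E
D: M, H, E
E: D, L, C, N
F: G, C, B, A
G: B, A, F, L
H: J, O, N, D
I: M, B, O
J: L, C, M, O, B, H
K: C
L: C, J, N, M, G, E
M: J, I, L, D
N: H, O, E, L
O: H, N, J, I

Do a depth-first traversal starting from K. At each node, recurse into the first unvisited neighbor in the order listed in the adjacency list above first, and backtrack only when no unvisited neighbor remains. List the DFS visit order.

K C L J M I B F G A O H N E D

Visit K
K → C
C → L
L → J
J → M
M → I
I → B
B → F
F → G
G → A
I → O
O → H
H → N
N → E
E → D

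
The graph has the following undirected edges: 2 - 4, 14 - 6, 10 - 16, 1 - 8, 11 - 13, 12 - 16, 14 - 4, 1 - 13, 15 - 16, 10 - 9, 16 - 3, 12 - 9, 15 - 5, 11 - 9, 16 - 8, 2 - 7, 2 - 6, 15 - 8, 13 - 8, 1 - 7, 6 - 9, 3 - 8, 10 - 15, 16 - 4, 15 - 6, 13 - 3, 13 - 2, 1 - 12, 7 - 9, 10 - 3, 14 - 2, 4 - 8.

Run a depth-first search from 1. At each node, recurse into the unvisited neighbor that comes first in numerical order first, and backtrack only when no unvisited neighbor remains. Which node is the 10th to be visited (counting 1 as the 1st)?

14

Visit 1
1 → 7
7 → 2
2 → 4
4 → 8
8 → 3
3 → 10
10 → 9
9 → 6
6 → 14
6 → 15
15 → 5
15 → 16
16 → 12
9 → 11
11 → 13

Visit order: 1, 7, 2, 4, 8, 3, 10, 9, 6, 14, 15, 5, 16, 12, 11, 13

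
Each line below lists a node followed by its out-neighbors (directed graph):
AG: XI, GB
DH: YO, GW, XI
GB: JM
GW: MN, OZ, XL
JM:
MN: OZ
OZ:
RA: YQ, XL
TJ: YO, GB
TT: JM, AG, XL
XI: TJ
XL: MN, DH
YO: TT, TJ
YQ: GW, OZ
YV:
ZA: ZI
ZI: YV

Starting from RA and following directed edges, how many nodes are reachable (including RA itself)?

14

BFS from RA visits: RA, XL, YQ, DH, MN, GW, OZ, XI, YO, TJ, TT, GB, AG, JM
Reachable nodes: 14 of 17 total.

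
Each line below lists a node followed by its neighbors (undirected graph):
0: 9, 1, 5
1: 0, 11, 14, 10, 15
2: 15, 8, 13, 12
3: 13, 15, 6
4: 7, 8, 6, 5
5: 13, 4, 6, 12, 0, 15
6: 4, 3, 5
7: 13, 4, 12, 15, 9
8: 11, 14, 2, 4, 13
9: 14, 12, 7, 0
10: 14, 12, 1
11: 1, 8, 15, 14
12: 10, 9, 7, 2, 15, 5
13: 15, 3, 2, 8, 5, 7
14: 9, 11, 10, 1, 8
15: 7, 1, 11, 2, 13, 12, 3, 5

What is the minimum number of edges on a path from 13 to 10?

Level 0: 13
Level 1: 2, 3, 5, 7, 8, 15
Level 2: 0, 1, 4, 6, 9, 11, 12, 14
Level 3: 10
10 first appears at level 3.

3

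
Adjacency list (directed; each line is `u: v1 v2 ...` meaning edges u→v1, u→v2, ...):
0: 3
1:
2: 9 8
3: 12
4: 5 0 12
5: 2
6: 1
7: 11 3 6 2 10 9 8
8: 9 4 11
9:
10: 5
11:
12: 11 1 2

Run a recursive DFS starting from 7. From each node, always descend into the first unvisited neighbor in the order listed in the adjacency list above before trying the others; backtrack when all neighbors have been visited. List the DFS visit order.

Visit 7
7 → 11
7 → 3
3 → 12
12 → 1
12 → 2
2 → 9
2 → 8
8 → 4
4 → 5
4 → 0
7 → 6
7 → 10

7 -> 11 -> 3 -> 12 -> 1 -> 2 -> 9 -> 8 -> 4 -> 5 -> 0 -> 6 -> 10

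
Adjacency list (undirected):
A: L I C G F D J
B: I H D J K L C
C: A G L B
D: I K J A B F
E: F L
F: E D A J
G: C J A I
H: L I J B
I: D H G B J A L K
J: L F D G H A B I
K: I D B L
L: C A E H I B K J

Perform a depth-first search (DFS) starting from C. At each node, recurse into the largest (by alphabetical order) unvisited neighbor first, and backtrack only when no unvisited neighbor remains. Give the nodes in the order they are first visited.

Visit C
C → L
L → K
K → I
I → J
J → H
H → B
B → D
D → F
F → E
F → A
A → G

C, L, K, I, J, H, B, D, F, E, A, G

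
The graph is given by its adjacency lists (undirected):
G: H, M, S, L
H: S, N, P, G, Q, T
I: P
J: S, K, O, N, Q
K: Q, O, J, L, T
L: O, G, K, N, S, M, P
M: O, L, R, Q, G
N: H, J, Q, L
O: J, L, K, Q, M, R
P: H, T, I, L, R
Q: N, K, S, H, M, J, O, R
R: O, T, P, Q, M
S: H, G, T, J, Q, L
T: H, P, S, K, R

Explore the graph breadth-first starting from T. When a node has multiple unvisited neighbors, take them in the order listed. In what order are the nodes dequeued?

T → H → P → S → K → R → N → G → Q → I → L → J → O → M

Visit T; enqueue H, P, S, K, R → queue [H, P, S, K, R]
Visit H; enqueue N, G, Q → queue [P, S, K, R, N, G, Q]
Visit P; enqueue I, L → queue [S, K, R, N, G, Q, I, L]
Visit S; enqueue J → queue [K, R, N, G, Q, I, L, J]
Visit K; enqueue O → queue [R, N, G, Q, I, L, J, O]
Visit R; enqueue M → queue [N, G, Q, I, L, J, O, M]
Visit N → queue [G, Q, I, L, J, O, M]
Visit G → queue [Q, I, L, J, O, M]
Visit Q → queue [I, L, J, O, M]
Visit I → queue [L, J, O, M]
Visit L → queue [J, O, M]
Visit J → queue [O, M]
Visit O → queue [M]
Visit M → queue []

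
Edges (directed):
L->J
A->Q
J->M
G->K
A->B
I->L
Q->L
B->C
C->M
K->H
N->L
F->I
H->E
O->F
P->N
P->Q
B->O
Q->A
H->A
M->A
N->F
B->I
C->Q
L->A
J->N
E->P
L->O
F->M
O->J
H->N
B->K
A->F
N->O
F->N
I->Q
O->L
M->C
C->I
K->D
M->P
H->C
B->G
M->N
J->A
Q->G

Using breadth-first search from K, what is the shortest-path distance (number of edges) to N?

2

Level 0: K
Level 1: D, H
Level 2: A, C, E, N
Level 3: B, F, I, L, M, O, P, Q
Level 4: G, J
N first appears at level 2.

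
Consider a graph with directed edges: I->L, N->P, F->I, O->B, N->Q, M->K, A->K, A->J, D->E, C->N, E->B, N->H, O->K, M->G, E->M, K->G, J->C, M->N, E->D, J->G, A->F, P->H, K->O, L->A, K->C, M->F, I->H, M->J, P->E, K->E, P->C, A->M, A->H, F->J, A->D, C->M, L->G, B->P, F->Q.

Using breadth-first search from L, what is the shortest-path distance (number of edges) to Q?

Level 0: L
Level 1: A, G
Level 2: D, F, H, J, K, M
Level 3: C, E, I, N, O, Q
Level 4: B, P
Q first appears at level 3.

3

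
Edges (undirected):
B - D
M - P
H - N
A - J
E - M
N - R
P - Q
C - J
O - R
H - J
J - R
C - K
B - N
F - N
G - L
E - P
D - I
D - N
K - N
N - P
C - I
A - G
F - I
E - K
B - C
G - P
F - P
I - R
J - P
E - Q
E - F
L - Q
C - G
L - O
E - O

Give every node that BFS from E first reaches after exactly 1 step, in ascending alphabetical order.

F, K, M, O, P, Q

Level 0: E
Level 1: F, K, M, O, P, Q
Level 2: C, G, I, J, L, N, R
Level 3: A, B, D, H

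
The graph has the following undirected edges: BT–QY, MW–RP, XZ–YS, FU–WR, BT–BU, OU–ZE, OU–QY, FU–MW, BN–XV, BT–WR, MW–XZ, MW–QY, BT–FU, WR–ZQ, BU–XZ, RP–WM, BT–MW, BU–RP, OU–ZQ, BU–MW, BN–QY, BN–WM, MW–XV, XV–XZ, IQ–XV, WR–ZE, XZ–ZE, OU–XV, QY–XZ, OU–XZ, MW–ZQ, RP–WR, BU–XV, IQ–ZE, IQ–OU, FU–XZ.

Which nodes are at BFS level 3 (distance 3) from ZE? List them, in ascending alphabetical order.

BN, WM

Level 0: ZE
Level 1: IQ, OU, WR, XZ
Level 2: BT, BU, FU, MW, QY, RP, XV, YS, ZQ
Level 3: BN, WM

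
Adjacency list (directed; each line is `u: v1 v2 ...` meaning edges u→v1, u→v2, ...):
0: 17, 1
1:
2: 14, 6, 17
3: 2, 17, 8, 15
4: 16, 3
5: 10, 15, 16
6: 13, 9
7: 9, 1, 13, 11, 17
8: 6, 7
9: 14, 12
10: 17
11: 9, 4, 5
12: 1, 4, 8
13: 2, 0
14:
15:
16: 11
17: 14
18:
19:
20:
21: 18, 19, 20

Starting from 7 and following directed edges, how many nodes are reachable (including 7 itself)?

BFS from 7 visits: 7, 9, 1, 13, 11, 17, 14, 12, 2, 0, 4, 5, 8, 6, 16, 3, 10, 15
Reachable nodes: 18 of 22 total.

18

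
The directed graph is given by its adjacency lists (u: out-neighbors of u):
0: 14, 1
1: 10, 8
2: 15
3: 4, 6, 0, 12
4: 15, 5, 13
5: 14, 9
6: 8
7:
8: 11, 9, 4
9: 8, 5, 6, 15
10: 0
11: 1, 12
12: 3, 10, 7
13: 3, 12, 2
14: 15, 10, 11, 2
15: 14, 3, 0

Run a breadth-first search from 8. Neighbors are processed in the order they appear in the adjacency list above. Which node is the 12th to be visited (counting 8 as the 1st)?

3

Visit 8; enqueue 11, 9, 4 → queue [11, 9, 4]
Visit 11; enqueue 1, 12 → queue [9, 4, 1, 12]
Visit 9; enqueue 5, 6, 15 → queue [4, 1, 12, 5, 6, 15]
Visit 4; enqueue 13 → queue [1, 12, 5, 6, 15, 13]
Visit 1; enqueue 10 → queue [12, 5, 6, 15, 13, 10]
Visit 12; enqueue 3, 7 → queue [5, 6, 15, 13, 10, 3, 7]
Visit 5; enqueue 14 → queue [6, 15, 13, 10, 3, 7, 14]
Visit 6 → queue [15, 13, 10, 3, 7, 14]
Visit 15; enqueue 0 → queue [13, 10, 3, 7, 14, 0]
Visit 13; enqueue 2 → queue [10, 3, 7, 14, 0, 2]
Visit 10 → queue [3, 7, 14, 0, 2]
Visit 3 → queue [7, 14, 0, 2]
Visit 7 → queue [14, 0, 2]
Visit 14 → queue [0, 2]
Visit 0 → queue [2]
Visit 2 → queue []

Visit order: 8, 11, 9, 4, 1, 12, 5, 6, 15, 13, 10, 3, 7, 14, 0, 2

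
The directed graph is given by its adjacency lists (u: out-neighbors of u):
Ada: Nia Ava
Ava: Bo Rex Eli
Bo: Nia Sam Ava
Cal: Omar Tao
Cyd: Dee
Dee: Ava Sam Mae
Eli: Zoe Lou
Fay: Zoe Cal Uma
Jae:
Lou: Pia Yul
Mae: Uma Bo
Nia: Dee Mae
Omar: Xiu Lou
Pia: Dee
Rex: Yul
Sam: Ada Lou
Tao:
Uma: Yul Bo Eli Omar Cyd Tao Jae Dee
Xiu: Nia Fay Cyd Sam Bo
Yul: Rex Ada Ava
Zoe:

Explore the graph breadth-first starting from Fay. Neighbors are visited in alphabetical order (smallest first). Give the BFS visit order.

Visit Fay; enqueue Cal, Uma, Zoe → queue [Cal, Uma, Zoe]
Visit Cal; enqueue Omar, Tao → queue [Uma, Zoe, Omar, Tao]
Visit Uma; enqueue Bo, Cyd, Dee, Eli, Jae, Yul → queue [Zoe, Omar, Tao, Bo, Cyd, Dee, Eli, Jae, Yul]
Visit Zoe → queue [Omar, Tao, Bo, Cyd, Dee, Eli, Jae, Yul]
Visit Omar; enqueue Lou, Xiu → queue [Tao, Bo, Cyd, Dee, Eli, Jae, Yul, Lou, Xiu]
Visit Tao → queue [Bo, Cyd, Dee, Eli, Jae, Yul, Lou, Xiu]
Visit Bo; enqueue Ava, Nia, Sam → queue [Cyd, Dee, Eli, Jae, Yul, Lou, Xiu, Ava, Nia, Sam]
Visit Cyd → queue [Dee, Eli, Jae, Yul, Lou, Xiu, Ava, Nia, Sam]
Visit Dee; enqueue Mae → queue [Eli, Jae, Yul, Lou, Xiu, Ava, Nia, Sam, Mae]
Visit Eli → queue [Jae, Yul, Lou, Xiu, Ava, Nia, Sam, Mae]
Visit Jae → queue [Yul, Lou, Xiu, Ava, Nia, Sam, Mae]
Visit Yul; enqueue Ada, Rex → queue [Lou, Xiu, Ava, Nia, Sam, Mae, Ada, Rex]
Visit Lou; enqueue Pia → queue [Xiu, Ava, Nia, Sam, Mae, Ada, Rex, Pia]
Visit Xiu → queue [Ava, Nia, Sam, Mae, Ada, Rex, Pia]
Visit Ava → queue [Nia, Sam, Mae, Ada, Rex, Pia]
Visit Nia → queue [Sam, Mae, Ada, Rex, Pia]
Visit Sam → queue [Mae, Ada, Rex, Pia]
Visit Mae → queue [Ada, Rex, Pia]
Visit Ada → queue [Rex, Pia]
Visit Rex → queue [Pia]
Visit Pia → queue []

Fay → Cal → Uma → Zoe → Omar → Tao → Bo → Cyd → Dee → Eli → Jae → Yul → Lou → Xiu → Ava → Nia → Sam → Mae → Ada → Rex → Pia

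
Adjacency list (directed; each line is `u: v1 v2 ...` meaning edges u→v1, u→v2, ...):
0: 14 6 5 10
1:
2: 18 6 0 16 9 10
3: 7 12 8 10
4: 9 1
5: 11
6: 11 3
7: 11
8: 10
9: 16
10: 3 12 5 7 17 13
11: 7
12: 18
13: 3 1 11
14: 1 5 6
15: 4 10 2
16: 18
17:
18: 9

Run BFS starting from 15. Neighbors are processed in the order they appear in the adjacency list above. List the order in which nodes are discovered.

Visit 15; enqueue 4, 10, 2 → queue [4, 10, 2]
Visit 4; enqueue 9, 1 → queue [10, 2, 9, 1]
Visit 10; enqueue 3, 12, 5, 7, 17, 13 → queue [2, 9, 1, 3, 12, 5, 7, 17, 13]
Visit 2; enqueue 18, 6, 0, 16 → queue [9, 1, 3, 12, 5, 7, 17, 13, 18, 6, 0, 16]
Visit 9 → queue [1, 3, 12, 5, 7, 17, 13, 18, 6, 0, 16]
Visit 1 → queue [3, 12, 5, 7, 17, 13, 18, 6, 0, 16]
Visit 3; enqueue 8 → queue [12, 5, 7, 17, 13, 18, 6, 0, 16, 8]
Visit 12 → queue [5, 7, 17, 13, 18, 6, 0, 16, 8]
Visit 5; enqueue 11 → queue [7, 17, 13, 18, 6, 0, 16, 8, 11]
Visit 7 → queue [17, 13, 18, 6, 0, 16, 8, 11]
Visit 17 → queue [13, 18, 6, 0, 16, 8, 11]
Visit 13 → queue [18, 6, 0, 16, 8, 11]
Visit 18 → queue [6, 0, 16, 8, 11]
Visit 6 → queue [0, 16, 8, 11]
Visit 0; enqueue 14 → queue [16, 8, 11, 14]
Visit 16 → queue [8, 11, 14]
Visit 8 → queue [11, 14]
Visit 11 → queue [14]
Visit 14 → queue []

15, 4, 10, 2, 9, 1, 3, 12, 5, 7, 17, 13, 18, 6, 0, 16, 8, 11, 14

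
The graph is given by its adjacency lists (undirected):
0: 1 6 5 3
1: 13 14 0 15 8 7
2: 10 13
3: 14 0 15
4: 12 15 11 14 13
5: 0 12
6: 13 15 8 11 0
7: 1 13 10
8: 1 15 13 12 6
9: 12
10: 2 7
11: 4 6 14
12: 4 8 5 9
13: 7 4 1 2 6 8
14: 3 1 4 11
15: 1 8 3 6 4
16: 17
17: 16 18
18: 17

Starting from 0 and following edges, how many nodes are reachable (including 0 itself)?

BFS from 0 visits: 0, 1, 6, 5, 3, 13, 14, 15, 8, 7, 11, 12, 4, 2, 10, 9
Reachable nodes: 16 of 19 total.

16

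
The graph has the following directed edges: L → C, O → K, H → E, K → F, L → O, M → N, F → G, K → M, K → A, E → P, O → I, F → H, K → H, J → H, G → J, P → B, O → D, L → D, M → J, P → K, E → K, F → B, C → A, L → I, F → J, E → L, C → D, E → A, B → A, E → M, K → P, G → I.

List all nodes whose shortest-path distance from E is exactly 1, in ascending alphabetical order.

A, K, L, M, P

Level 0: E
Level 1: A, K, L, M, P
Level 2: B, C, D, F, H, I, J, N, O
Level 3: G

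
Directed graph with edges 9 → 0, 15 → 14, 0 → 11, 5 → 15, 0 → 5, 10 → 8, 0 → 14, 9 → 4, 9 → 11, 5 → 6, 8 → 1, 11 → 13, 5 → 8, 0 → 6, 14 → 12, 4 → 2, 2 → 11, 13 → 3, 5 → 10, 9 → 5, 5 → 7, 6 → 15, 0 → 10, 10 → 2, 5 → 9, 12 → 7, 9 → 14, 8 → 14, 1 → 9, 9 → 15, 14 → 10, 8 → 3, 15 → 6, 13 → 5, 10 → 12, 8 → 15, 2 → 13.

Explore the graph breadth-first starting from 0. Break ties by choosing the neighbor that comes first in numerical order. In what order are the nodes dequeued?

Visit 0; enqueue 5, 6, 10, 11, 14 → queue [5, 6, 10, 11, 14]
Visit 5; enqueue 7, 8, 9, 15 → queue [6, 10, 11, 14, 7, 8, 9, 15]
Visit 6 → queue [10, 11, 14, 7, 8, 9, 15]
Visit 10; enqueue 2, 12 → queue [11, 14, 7, 8, 9, 15, 2, 12]
Visit 11; enqueue 13 → queue [14, 7, 8, 9, 15, 2, 12, 13]
Visit 14 → queue [7, 8, 9, 15, 2, 12, 13]
Visit 7 → queue [8, 9, 15, 2, 12, 13]
Visit 8; enqueue 1, 3 → queue [9, 15, 2, 12, 13, 1, 3]
Visit 9; enqueue 4 → queue [15, 2, 12, 13, 1, 3, 4]
Visit 15 → queue [2, 12, 13, 1, 3, 4]
Visit 2 → queue [12, 13, 1, 3, 4]
Visit 12 → queue [13, 1, 3, 4]
Visit 13 → queue [1, 3, 4]
Visit 1 → queue [3, 4]
Visit 3 → queue [4]
Visit 4 → queue []

0 -> 5 -> 6 -> 10 -> 11 -> 14 -> 7 -> 8 -> 9 -> 15 -> 2 -> 12 -> 13 -> 1 -> 3 -> 4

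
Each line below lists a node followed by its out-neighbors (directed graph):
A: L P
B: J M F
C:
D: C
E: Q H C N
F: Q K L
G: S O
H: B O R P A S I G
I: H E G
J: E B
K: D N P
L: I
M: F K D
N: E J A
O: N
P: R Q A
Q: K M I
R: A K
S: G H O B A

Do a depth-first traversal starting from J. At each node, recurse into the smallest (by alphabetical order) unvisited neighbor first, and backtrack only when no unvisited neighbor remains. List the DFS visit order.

J, B, F, K, D, C, N, A, L, I, E, H, G, O, S, P, Q, M, R

Visit J
J → B
B → F
F → K
K → D
D → C
K → N
N → A
A → L
L → I
I → E
E → H
H → G
G → O
G → S
H → P
P → Q
Q → M
P → R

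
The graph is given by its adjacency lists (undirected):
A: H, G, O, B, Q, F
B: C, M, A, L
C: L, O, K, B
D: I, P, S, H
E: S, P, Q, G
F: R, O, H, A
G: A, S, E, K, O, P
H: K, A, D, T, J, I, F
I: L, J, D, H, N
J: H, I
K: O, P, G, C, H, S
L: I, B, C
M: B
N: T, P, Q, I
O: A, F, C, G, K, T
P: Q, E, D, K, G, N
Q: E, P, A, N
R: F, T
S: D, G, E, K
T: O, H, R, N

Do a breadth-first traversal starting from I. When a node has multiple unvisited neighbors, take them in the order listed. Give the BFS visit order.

Visit I; enqueue L, J, D, H, N → queue [L, J, D, H, N]
Visit L; enqueue B, C → queue [J, D, H, N, B, C]
Visit J → queue [D, H, N, B, C]
Visit D; enqueue P, S → queue [H, N, B, C, P, S]
Visit H; enqueue K, A, T, F → queue [N, B, C, P, S, K, A, T, F]
Visit N; enqueue Q → queue [B, C, P, S, K, A, T, F, Q]
Visit B; enqueue M → queue [C, P, S, K, A, T, F, Q, M]
Visit C; enqueue O → queue [P, S, K, A, T, F, Q, M, O]
Visit P; enqueue E, G → queue [S, K, A, T, F, Q, M, O, E, G]
Visit S → queue [K, A, T, F, Q, M, O, E, G]
Visit K → queue [A, T, F, Q, M, O, E, G]
Visit A → queue [T, F, Q, M, O, E, G]
Visit T; enqueue R → queue [F, Q, M, O, E, G, R]
Visit F → queue [Q, M, O, E, G, R]
Visit Q → queue [M, O, E, G, R]
Visit M → queue [O, E, G, R]
Visit O → queue [E, G, R]
Visit E → queue [G, R]
Visit G → queue [R]
Visit R → queue []

I → L → J → D → H → N → B → C → P → S → K → A → T → F → Q → M → O → E → G → R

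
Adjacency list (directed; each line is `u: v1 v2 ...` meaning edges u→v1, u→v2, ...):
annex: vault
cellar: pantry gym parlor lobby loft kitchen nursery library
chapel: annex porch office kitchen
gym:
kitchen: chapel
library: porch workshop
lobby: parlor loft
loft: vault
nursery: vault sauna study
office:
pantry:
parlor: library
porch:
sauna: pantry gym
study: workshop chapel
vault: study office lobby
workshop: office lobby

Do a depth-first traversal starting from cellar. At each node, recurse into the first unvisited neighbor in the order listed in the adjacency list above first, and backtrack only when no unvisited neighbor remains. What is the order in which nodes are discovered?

Visit cellar
cellar → pantry
cellar → gym
cellar → parlor
parlor → library
library → porch
library → workshop
workshop → office
workshop → lobby
lobby → loft
loft → vault
vault → study
study → chapel
chapel → annex
chapel → kitchen
cellar → nursery
nursery → sauna

cellar pantry gym parlor library porch workshop office lobby loft vault study chapel annex kitchen nursery sauna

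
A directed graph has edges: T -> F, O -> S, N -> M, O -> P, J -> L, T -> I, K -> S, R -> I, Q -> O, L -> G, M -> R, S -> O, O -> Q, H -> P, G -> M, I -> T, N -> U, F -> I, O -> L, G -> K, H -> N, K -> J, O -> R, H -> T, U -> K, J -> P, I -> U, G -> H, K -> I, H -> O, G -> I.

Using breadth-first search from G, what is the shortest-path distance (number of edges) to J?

2

Level 0: G
Level 1: H, I, K, M
Level 2: J, N, O, P, R, S, T, U
Level 3: F, L, Q
J first appears at level 2.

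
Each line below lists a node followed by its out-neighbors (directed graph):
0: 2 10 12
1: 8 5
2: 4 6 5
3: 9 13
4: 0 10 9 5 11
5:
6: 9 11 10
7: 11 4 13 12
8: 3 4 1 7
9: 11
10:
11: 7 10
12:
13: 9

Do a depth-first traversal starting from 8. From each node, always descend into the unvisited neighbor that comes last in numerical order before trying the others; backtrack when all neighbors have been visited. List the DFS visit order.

Visit 8
8 → 7
7 → 13
13 → 9
9 → 11
11 → 10
7 → 12
7 → 4
4 → 5
4 → 0
0 → 2
2 → 6
8 → 3
8 → 1

8 7 13 9 11 10 12 4 5 0 2 6 3 1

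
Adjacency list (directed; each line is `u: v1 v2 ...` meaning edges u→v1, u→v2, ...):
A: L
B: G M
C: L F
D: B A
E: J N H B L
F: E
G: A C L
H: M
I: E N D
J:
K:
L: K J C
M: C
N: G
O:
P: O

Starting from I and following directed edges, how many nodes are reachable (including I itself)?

BFS from I visits: I, E, N, D, J, H, B, L, G, A, M, K, C, F
Reachable nodes: 14 of 16 total.

14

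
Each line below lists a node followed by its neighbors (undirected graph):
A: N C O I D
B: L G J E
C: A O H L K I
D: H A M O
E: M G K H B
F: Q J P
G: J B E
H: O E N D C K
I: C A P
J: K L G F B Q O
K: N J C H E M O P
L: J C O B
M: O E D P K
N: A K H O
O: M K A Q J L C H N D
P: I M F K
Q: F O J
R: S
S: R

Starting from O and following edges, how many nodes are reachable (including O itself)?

BFS from O visits: O, A, C, D, H, J, K, L, M, N, Q, I, E, B, F, G, P
Reachable nodes: 17 of 19 total.

17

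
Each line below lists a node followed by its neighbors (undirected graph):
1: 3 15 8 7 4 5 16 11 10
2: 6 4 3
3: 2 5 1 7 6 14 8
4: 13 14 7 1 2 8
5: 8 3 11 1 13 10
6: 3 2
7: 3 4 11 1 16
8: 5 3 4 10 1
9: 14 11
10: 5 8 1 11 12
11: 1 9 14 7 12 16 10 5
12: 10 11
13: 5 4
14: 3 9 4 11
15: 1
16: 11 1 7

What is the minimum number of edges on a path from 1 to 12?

Level 0: 1
Level 1: 3, 4, 5, 7, 8, 10, 11, 15, 16
Level 2: 2, 6, 9, 12, 13, 14
12 first appears at level 2.

2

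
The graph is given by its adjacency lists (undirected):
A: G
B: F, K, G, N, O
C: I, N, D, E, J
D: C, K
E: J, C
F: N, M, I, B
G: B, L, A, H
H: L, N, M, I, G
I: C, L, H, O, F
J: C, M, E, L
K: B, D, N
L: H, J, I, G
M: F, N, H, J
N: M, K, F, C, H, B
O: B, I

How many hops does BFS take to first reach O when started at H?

2

Level 0: H
Level 1: G, I, L, M, N
Level 2: A, B, C, F, J, K, O
Level 3: D, E
O first appears at level 2.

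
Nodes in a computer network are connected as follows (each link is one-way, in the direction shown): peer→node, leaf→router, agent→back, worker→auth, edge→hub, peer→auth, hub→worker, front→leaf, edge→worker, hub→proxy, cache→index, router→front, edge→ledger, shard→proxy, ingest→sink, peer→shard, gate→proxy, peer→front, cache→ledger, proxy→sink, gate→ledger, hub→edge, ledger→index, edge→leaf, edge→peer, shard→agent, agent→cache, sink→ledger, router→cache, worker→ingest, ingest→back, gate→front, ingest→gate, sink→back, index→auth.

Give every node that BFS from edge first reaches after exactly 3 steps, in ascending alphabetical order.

agent, back, cache, gate, sink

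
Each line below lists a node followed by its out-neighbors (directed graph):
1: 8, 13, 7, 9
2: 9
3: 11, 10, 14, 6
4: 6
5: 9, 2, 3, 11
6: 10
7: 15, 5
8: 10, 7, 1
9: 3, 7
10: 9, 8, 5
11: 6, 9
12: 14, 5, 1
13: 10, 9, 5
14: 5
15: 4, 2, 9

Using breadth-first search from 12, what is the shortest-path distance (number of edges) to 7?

2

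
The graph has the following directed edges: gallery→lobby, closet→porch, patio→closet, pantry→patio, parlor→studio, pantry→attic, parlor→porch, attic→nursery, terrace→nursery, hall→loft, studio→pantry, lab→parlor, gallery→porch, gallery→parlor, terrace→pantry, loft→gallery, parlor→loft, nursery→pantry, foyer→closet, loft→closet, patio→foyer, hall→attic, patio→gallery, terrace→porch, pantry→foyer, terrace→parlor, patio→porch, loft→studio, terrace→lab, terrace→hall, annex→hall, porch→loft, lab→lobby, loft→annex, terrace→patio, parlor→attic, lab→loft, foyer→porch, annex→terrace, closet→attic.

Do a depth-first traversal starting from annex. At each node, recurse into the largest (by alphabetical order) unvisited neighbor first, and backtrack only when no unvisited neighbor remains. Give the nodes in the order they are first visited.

Visit annex
annex → terrace
terrace → porch
porch → loft
loft → studio
studio → pantry
pantry → patio
patio → gallery
gallery → parlor
parlor → attic
attic → nursery
gallery → lobby
patio → foyer
foyer → closet
terrace → lab
terrace → hall

annex -> terrace -> porch -> loft -> studio -> pantry -> patio -> gallery -> parlor -> attic -> nursery -> lobby -> foyer -> closet -> lab -> hall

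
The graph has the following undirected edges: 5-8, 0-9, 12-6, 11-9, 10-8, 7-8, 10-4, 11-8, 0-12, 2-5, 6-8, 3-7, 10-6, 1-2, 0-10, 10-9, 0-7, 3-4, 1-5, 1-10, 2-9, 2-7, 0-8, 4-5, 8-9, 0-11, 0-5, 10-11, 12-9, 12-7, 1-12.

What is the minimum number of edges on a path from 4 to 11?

Level 0: 4
Level 1: 3, 5, 10
Level 2: 0, 1, 2, 6, 7, 8, 9, 11
Level 3: 12
11 first appears at level 2.

2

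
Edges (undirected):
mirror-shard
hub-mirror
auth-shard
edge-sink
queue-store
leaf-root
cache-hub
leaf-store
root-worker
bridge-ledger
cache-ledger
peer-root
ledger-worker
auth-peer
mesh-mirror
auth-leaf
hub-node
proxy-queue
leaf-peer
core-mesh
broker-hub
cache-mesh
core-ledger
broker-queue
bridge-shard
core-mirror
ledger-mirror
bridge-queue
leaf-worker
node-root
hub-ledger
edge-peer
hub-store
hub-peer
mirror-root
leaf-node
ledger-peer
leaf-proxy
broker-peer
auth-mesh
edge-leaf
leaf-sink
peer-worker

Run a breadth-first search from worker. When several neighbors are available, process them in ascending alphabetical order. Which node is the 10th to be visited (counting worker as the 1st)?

sink

Visit worker; enqueue leaf, ledger, peer, root → queue [leaf, ledger, peer, root]
Visit leaf; enqueue auth, edge, node, proxy, sink, store → queue [ledger, peer, root, auth, edge, node, proxy, sink, store]
Visit ledger; enqueue bridge, cache, core, hub, mirror → queue [peer, root, auth, edge, node, proxy, sink, store, bridge, cache, core, hub, mirror]
Visit peer; enqueue broker → queue [root, auth, edge, node, proxy, sink, store, bridge, cache, core, hub, mirror, broker]
Visit root → queue [auth, edge, node, proxy, sink, store, bridge, cache, core, hub, mirror, broker]
Visit auth; enqueue mesh, shard → queue [edge, node, proxy, sink, store, bridge, cache, core, hub, mirror, broker, mesh, shard]
Visit edge → queue [node, proxy, sink, store, bridge, cache, core, hub, mirror, broker, mesh, shard]
Visit node → queue [proxy, sink, store, bridge, cache, core, hub, mirror, broker, mesh, shard]
Visit proxy; enqueue queue → queue [sink, store, bridge, cache, core, hub, mirror, broker, mesh, shard, queue]
Visit sink → queue [store, bridge, cache, core, hub, mirror, broker, mesh, shard, queue]
Visit store → queue [bridge, cache, core, hub, mirror, broker, mesh, shard, queue]
Visit bridge → queue [cache, core, hub, mirror, broker, mesh, shard, queue]
Visit cache → queue [core, hub, mirror, broker, mesh, shard, queue]
Visit core → queue [hub, mirror, broker, mesh, shard, queue]
Visit hub → queue [mirror, broker, mesh, shard, queue]
Visit mirror → queue [broker, mesh, shard, queue]
Visit broker → queue [mesh, shard, queue]
Visit mesh → queue [shard, queue]
Visit shard → queue [queue]
Visit queue → queue []

Visit order: worker, leaf, ledger, peer, root, auth, edge, node, proxy, sink, store, bridge, cache, core, hub, mirror, broker, mesh, shard, queue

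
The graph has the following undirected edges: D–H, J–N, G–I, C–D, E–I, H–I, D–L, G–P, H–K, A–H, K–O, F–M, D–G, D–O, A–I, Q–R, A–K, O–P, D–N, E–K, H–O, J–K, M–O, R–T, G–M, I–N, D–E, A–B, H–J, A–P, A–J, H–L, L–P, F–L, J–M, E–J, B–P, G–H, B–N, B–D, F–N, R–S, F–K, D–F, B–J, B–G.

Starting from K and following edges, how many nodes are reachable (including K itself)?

BFS from K visits: K, A, E, F, H, J, O, B, I, P, D, L, M, N, G, C
Reachable nodes: 16 of 20 total.

16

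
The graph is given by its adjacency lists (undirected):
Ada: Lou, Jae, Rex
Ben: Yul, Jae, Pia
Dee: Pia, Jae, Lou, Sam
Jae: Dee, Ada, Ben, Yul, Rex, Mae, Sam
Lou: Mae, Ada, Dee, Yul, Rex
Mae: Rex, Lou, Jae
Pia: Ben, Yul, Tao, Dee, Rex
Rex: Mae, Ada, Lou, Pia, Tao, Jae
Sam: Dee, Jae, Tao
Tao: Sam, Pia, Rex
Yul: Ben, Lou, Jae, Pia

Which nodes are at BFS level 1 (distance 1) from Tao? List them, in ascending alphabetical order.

Level 0: Tao
Level 1: Pia, Rex, Sam
Level 2: Ada, Ben, Dee, Jae, Lou, Mae, Yul

Pia, Rex, Sam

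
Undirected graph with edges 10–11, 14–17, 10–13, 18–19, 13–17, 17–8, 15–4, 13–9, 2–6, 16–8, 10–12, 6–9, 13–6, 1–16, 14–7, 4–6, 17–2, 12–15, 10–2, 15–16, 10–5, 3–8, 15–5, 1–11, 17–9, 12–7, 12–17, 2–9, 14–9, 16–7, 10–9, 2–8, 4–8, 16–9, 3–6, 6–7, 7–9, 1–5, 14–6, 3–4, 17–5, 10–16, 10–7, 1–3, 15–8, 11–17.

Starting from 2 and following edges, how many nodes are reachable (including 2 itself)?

BFS from 2 visits: 2, 17, 10, 9, 8, 6, 14, 13, 12, 11, 5, 16, 7, 15, 4, 3, 1
Reachable nodes: 17 of 19 total.

17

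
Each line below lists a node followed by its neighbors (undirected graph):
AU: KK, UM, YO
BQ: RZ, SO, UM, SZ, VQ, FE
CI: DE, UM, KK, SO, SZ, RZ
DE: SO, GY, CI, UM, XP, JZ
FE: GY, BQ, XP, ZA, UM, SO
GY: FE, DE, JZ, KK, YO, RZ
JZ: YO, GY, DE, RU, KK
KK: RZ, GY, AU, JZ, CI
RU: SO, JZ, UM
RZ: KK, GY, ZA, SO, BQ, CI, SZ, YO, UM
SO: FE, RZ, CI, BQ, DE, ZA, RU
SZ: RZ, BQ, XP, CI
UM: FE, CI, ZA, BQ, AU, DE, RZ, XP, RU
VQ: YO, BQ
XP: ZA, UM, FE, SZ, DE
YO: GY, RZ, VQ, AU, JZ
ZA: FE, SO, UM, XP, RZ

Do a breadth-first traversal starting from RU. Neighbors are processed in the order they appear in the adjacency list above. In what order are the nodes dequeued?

RU → SO → JZ → UM → FE → RZ → CI → BQ → DE → ZA → YO → GY → KK → AU → XP → SZ → VQ

Visit RU; enqueue SO, JZ, UM → queue [SO, JZ, UM]
Visit SO; enqueue FE, RZ, CI, BQ, DE, ZA → queue [JZ, UM, FE, RZ, CI, BQ, DE, ZA]
Visit JZ; enqueue YO, GY, KK → queue [UM, FE, RZ, CI, BQ, DE, ZA, YO, GY, KK]
Visit UM; enqueue AU, XP → queue [FE, RZ, CI, BQ, DE, ZA, YO, GY, KK, AU, XP]
Visit FE → queue [RZ, CI, BQ, DE, ZA, YO, GY, KK, AU, XP]
Visit RZ; enqueue SZ → queue [CI, BQ, DE, ZA, YO, GY, KK, AU, XP, SZ]
Visit CI → queue [BQ, DE, ZA, YO, GY, KK, AU, XP, SZ]
Visit BQ; enqueue VQ → queue [DE, ZA, YO, GY, KK, AU, XP, SZ, VQ]
Visit DE → queue [ZA, YO, GY, KK, AU, XP, SZ, VQ]
Visit ZA → queue [YO, GY, KK, AU, XP, SZ, VQ]
Visit YO → queue [GY, KK, AU, XP, SZ, VQ]
Visit GY → queue [KK, AU, XP, SZ, VQ]
Visit KK → queue [AU, XP, SZ, VQ]
Visit AU → queue [XP, SZ, VQ]
Visit XP → queue [SZ, VQ]
Visit SZ → queue [VQ]
Visit VQ → queue []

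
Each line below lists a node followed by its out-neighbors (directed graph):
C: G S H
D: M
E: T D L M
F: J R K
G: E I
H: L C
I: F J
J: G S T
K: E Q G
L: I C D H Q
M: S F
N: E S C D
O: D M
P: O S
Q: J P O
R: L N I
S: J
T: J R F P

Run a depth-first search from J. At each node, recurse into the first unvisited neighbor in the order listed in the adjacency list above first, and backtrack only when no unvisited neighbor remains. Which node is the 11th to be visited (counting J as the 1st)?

P

Visit J
J → G
G → E
E → T
T → R
R → L
L → I
I → F
F → K
K → Q
Q → P
P → O
O → D
D → M
M → S
L → C
C → H
R → N

Visit order: J, G, E, T, R, L, I, F, K, Q, P, O, D, M, S, C, H, N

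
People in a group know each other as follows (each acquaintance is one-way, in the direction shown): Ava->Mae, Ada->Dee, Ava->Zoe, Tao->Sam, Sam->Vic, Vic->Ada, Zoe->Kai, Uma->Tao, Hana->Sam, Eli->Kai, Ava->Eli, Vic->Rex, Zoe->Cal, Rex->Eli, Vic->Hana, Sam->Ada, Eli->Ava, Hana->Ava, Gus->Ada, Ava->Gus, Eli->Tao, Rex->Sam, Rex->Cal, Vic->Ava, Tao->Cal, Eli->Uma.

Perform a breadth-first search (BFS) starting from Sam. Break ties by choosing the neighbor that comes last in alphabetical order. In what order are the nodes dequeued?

Visit Sam; enqueue Vic, Ada → queue [Vic, Ada]
Visit Vic; enqueue Rex, Hana, Ava → queue [Ada, Rex, Hana, Ava]
Visit Ada; enqueue Dee → queue [Rex, Hana, Ava, Dee]
Visit Rex; enqueue Eli, Cal → queue [Hana, Ava, Dee, Eli, Cal]
Visit Hana → queue [Ava, Dee, Eli, Cal]
Visit Ava; enqueue Zoe, Mae, Gus → queue [Dee, Eli, Cal, Zoe, Mae, Gus]
Visit Dee → queue [Eli, Cal, Zoe, Mae, Gus]
Visit Eli; enqueue Uma, Tao, Kai → queue [Cal, Zoe, Mae, Gus, Uma, Tao, Kai]
Visit Cal → queue [Zoe, Mae, Gus, Uma, Tao, Kai]
Visit Zoe → queue [Mae, Gus, Uma, Tao, Kai]
Visit Mae → queue [Gus, Uma, Tao, Kai]
Visit Gus → queue [Uma, Tao, Kai]
Visit Uma → queue [Tao, Kai]
Visit Tao → queue [Kai]
Visit Kai → queue []

Sam -> Vic -> Ada -> Rex -> Hana -> Ava -> Dee -> Eli -> Cal -> Zoe -> Mae -> Gus -> Uma -> Tao -> Kai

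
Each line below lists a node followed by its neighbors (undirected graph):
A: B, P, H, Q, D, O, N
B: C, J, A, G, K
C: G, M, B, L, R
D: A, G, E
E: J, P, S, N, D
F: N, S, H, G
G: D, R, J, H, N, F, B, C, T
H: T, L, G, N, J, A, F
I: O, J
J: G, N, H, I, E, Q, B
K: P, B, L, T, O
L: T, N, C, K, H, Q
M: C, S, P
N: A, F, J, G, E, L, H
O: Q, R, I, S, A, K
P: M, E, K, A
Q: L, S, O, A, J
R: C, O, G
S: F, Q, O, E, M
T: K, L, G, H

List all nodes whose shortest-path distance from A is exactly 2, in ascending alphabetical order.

C, E, F, G, I, J, K, L, M, R, S, T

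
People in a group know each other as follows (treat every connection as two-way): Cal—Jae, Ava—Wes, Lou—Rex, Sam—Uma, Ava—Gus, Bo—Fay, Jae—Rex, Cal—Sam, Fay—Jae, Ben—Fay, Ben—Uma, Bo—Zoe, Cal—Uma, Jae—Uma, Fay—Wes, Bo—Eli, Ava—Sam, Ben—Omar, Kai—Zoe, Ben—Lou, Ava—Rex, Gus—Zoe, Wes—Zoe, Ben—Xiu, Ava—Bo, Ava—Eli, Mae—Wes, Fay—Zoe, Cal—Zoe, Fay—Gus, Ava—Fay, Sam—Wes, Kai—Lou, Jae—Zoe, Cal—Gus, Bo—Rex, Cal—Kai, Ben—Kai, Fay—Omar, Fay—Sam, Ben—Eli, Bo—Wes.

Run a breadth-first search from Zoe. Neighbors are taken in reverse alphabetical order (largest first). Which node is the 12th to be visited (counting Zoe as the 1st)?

Visit Zoe; enqueue Wes, Kai, Jae, Gus, Fay, Cal, Bo → queue [Wes, Kai, Jae, Gus, Fay, Cal, Bo]
Visit Wes; enqueue Sam, Mae, Ava → queue [Kai, Jae, Gus, Fay, Cal, Bo, Sam, Mae, Ava]
Visit Kai; enqueue Lou, Ben → queue [Jae, Gus, Fay, Cal, Bo, Sam, Mae, Ava, Lou, Ben]
Visit Jae; enqueue Uma, Rex → queue [Gus, Fay, Cal, Bo, Sam, Mae, Ava, Lou, Ben, Uma, Rex]
Visit Gus → queue [Fay, Cal, Bo, Sam, Mae, Ava, Lou, Ben, Uma, Rex]
Visit Fay; enqueue Omar → queue [Cal, Bo, Sam, Mae, Ava, Lou, Ben, Uma, Rex, Omar]
Visit Cal → queue [Bo, Sam, Mae, Ava, Lou, Ben, Uma, Rex, Omar]
Visit Bo; enqueue Eli → queue [Sam, Mae, Ava, Lou, Ben, Uma, Rex, Omar, Eli]
Visit Sam → queue [Mae, Ava, Lou, Ben, Uma, Rex, Omar, Eli]
Visit Mae → queue [Ava, Lou, Ben, Uma, Rex, Omar, Eli]
Visit Ava → queue [Lou, Ben, Uma, Rex, Omar, Eli]
Visit Lou → queue [Ben, Uma, Rex, Omar, Eli]
Visit Ben; enqueue Xiu → queue [Uma, Rex, Omar, Eli, Xiu]
Visit Uma → queue [Rex, Omar, Eli, Xiu]
Visit Rex → queue [Omar, Eli, Xiu]
Visit Omar → queue [Eli, Xiu]
Visit Eli → queue [Xiu]
Visit Xiu → queue []

Visit order: Zoe, Wes, Kai, Jae, Gus, Fay, Cal, Bo, Sam, Mae, Ava, Lou, Ben, Uma, Rex, Omar, Eli, Xiu

Lou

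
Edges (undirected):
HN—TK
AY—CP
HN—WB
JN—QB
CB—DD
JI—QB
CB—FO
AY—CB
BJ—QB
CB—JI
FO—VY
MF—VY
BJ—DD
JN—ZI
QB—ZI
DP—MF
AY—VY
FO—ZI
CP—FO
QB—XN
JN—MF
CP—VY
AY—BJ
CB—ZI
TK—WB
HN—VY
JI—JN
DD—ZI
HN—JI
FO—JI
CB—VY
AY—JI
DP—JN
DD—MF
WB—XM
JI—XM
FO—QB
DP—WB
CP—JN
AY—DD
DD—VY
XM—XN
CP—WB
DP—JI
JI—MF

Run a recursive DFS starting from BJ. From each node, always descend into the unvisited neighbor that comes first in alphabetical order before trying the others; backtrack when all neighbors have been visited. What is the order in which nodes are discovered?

BJ -> AY -> CB -> DD -> MF -> DP -> JI -> FO -> CP -> JN -> QB -> XN -> XM -> WB -> HN -> TK -> VY -> ZI

Visit BJ
BJ → AY
AY → CB
CB → DD
DD → MF
MF → DP
DP → JI
JI → FO
FO → CP
CP → JN
JN → QB
QB → XN
XN → XM
XM → WB
WB → HN
HN → TK
HN → VY
QB → ZI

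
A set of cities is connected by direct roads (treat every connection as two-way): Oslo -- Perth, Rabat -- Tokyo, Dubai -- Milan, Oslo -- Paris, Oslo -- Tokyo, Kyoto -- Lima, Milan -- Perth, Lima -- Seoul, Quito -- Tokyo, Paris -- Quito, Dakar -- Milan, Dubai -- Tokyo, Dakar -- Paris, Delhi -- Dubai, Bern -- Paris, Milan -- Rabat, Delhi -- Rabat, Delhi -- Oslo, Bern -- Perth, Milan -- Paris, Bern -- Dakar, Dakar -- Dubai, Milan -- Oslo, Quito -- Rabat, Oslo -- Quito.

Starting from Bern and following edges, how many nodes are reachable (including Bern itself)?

BFS from Bern visits: Bern, Dakar, Paris, Perth, Dubai, Milan, Oslo, Quito, Delhi, Tokyo, Rabat
Reachable nodes: 11 of 14 total.

11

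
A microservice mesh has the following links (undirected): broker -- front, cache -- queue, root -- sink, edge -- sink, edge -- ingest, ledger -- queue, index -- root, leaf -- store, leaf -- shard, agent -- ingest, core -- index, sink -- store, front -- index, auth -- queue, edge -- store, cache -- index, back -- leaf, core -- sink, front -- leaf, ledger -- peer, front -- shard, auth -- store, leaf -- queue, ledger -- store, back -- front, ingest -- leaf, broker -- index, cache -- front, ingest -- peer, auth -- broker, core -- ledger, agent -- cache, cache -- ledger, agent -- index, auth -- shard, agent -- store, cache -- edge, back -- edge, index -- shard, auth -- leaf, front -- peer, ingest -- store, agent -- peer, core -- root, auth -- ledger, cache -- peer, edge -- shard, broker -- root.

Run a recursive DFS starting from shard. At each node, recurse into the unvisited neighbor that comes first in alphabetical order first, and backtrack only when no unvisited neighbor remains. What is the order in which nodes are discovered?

shard → auth → broker → front → back → edge → cache → agent → index → core → ledger → peer → ingest → leaf → queue → store → sink → root

Visit shard
shard → auth
auth → broker
broker → front
front → back
back → edge
edge → cache
cache → agent
agent → index
index → core
core → ledger
ledger → peer
peer → ingest
ingest → leaf
leaf → queue
leaf → store
store → sink
sink → root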